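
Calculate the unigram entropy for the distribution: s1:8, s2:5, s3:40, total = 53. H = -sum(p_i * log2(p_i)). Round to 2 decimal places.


Computing entropy H = -sum(p_i * log2(p_i)):
  s1: p = 8/53 = 0.1509, -p*log2(p) = 0.4118
  s2: p = 5/53 = 0.0943, -p*log2(p) = 0.3213
  s3: p = 40/53 = 0.7547, -p*log2(p) = 0.3064
H = sum of terms = 1.0395
Rounded to 2 decimals: 1.04

1.04


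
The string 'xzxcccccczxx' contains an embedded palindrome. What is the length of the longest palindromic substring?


Scanning 'xzxcccccczxx' for palindromic substrings.
Substring at positions 3-8: 'cccccc'.
Check: reverse('cccccc') = 'cccccc' -> palindrome confirmed.
Neighbouring characters ('x' / 'z') break symmetry, so it cannot extend further.
No longer palindromic substring exists; longest length = 6

6


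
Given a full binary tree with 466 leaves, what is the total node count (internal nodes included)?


Leaf nodes (terminals): 466
Internal nodes = n - 1 = 466 - 1 = 465
Total = leaves + internal = 466 + 465 = 931

931


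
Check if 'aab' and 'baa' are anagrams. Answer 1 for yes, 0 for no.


Sort characters of 'aab': 'aab'
Sort characters of 'baa': 'aab'
Sorted forms match -> they ARE anagrams
Result: 1

1


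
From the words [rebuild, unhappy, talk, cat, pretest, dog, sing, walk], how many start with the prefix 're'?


Checking each word for prefix 're':
  'rebuild' -> YES, starts with 're' (count: 1)
  'unhappy' -> no (count: 1)
  'talk' -> no (count: 1)
  'cat' -> no (count: 1)
  'pretest' -> no (count: 1)
  'dog' -> no (count: 1)
  'sing' -> no (count: 1)
  'walk' -> no (count: 1)
Total with prefix 're': 1

1


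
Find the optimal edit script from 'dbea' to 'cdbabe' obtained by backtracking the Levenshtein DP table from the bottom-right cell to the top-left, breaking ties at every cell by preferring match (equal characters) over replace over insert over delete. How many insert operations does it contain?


Edit distance = 4. Backtracking from cell (4, 6) with preference match > replace > insert > delete,
then listing the resulting alignment 'dbea' -> 'cdbabe' left to right:
  Step 1: insert 'c' [insertion #1]
  Step 2: keep 'd'
  Step 3: keep 'b'
  Step 4: insert 'a' [insertion #2]
  Step 5: replace e->b
  Step 6: replace a->e
Total insertions: 2

2


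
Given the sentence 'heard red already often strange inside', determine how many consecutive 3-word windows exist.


Word trigrams from [6] words:
  Trigram 1: (heard red already)
  Trigram 2: (red already often)
  Trigram 3: (already often strange)
  Trigram 4: (often strange inside)
Total word trigrams: 6 - 2 = 4

4


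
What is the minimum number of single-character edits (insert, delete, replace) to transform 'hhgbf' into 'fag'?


Building DP table for s1='hhgbf' (len 5) and s2='fag' (len 3):
       f  a  g
    0  1  2  3
  h 1  1  2  3
  h 2  2  2  3
  g 3  3  3  2
  b 4  4  4  3
  f 5  4  5  4
Edit distance = dp[5][3] = 4

4


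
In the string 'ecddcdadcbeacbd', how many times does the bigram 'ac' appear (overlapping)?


Scanning 'ecddcdadcbeacbd' for bigram 'ac':
  Position 0: 'ec' -> no
  Position 1: 'cd' -> no
  Position 2: 'dd' -> no
  Position 3: 'dc' -> no
  Position 4: 'cd' -> no
  Position 5: 'da' -> no
  Position 6: 'ad' -> no
  Position 7: 'dc' -> no
  Position 8: 'cb' -> no
  Position 9: 'be' -> no
  Position 10: 'ea' -> no
  Position 11: 'ac' -> MATCH
  Position 12: 'cb' -> no
  Position 13: 'bd' -> no
Total matches: 1

1


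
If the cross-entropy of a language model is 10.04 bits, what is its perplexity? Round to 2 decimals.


Perplexity formula: PP = 2^H
H = 10.04
PP = 2^10.04
Decompose: 2^10.04 = 2^10 * 2^0.04
2^10 = 1024, 2^0.04 ~ 1.0281138
PP ~ 1024 * 1.0281138 = 1052.7885312
Rounded to 2 decimals: 1052.79

1052.79


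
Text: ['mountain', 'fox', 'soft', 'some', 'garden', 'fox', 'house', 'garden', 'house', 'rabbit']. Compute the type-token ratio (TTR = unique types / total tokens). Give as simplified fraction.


Tokens: 10
Unique types: ('fox', 'garden', 'house', 'mountain', 'rabbit', 'soft', 'some') = 7
TTR = 7/10
Already in lowest terms.

7/10


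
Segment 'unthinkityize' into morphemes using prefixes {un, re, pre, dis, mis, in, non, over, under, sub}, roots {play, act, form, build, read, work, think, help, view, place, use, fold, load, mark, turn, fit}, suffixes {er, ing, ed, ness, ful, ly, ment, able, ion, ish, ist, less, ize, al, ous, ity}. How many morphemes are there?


Segmenting 'unthinkityize' against the inventory:
  'un' -> prefix (morpheme 1)
  'think' -> root (morpheme 2)
  'ity' -> suffix (morpheme 3)
  'ize' -> suffix (morpheme 4)
Total morphemes: 4

4


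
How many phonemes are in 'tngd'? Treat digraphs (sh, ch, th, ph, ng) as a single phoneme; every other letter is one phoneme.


Parsing 'tngd' greedily, digraphs first:
  't' -> consonant phoneme (phonemes so far: 1)
  'ng' -> digraph (1 consonant phoneme) (phonemes so far: 2)
  'd' -> consonant phoneme (phonemes so far: 3)
Total phonemes: 3

3


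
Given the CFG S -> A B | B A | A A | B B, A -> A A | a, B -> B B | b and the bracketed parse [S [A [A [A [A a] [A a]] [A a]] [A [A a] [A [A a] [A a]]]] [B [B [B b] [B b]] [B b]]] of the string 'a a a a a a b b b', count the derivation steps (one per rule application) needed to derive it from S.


Every bracketed nonterminal node [X ...] in the tree is produced by exactly one rule application.
Reading the tree off as a leftmost derivation:
  Step 1: S  =>  A B   (applied S -> A B)
  Step 2: A B  =>  A A B   (applied A -> A A)
  Step 3: A A B  =>  A A A B   (applied A -> A A)
  Step 4: A A A B  =>  A A A A B   (applied A -> A A)
  Step 5: A A A A B  =>  a A A A B   (applied A -> a)
  Step 6: a A A A B  =>  a a A A B   (applied A -> a)
  Step 7: a a A A B  =>  a a a A B   (applied A -> a)
  Step 8: a a a A B  =>  a a a A A B   (applied A -> A A)
  Step 9: a a a A A B  =>  a a a a A B   (applied A -> a)
  Step 10: a a a a A B  =>  a a a a A A B   (applied A -> A A)
  Step 11: a a a a A A B  =>  a a a a a A B   (applied A -> a)
  Step 12: a a a a a A B  =>  a a a a a a B   (applied A -> a)
  Step 13: a a a a a a B  =>  a a a a a a B B   (applied B -> B B)
  Step 14: a a a a a a B B  =>  a a a a a a B B B   (applied B -> B B)
  Step 15: a a a a a a B B B  =>  a a a a a a b B B   (applied B -> b)
  Step 16: a a a a a a b B B  =>  a a a a a a b b B   (applied B -> b)
  Step 17: a a a a a a b b B  =>  a a a a a a b b b   (applied B -> b)
Final yield: a a a a a a b b b
Total rewrite steps: 17

17


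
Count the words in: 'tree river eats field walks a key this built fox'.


Counting words by splitting on spaces:
  Word 1: 'tree'
  Word 2: 'river'
  Word 3: 'eats'
  Word 4: 'field'
  Word 5: 'walks'
  Word 6: 'a'
  Word 7: 'key'
  Word 8: 'this'
  Word 9: 'built'
  Word 10: 'fox'
Total words: 10

10


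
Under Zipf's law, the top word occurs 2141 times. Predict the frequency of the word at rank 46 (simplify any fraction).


Zipf's law: freq(rank) = f1 / rank
f1 = 2141, rank = 46
freq = 2141 / 46
GCD(2141, 46) = 1
Simplified: 2141/46

2141/46


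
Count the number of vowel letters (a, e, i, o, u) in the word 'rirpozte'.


Scanning each character of 'rirpozte':
  Position 1: 'r' -> consonant (running count: 0)
  Position 2: 'i' -> vowel (running count: 1)
  Position 3: 'r' -> consonant (running count: 1)
  Position 4: 'p' -> consonant (running count: 1)
  Position 5: 'o' -> vowel (running count: 2)
  Position 6: 'z' -> consonant (running count: 2)
  Position 7: 't' -> consonant (running count: 2)
  Position 8: 'e' -> vowel (running count: 3)
Total vowels: 3

3


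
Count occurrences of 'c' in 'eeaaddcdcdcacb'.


Scanning 'eeaaddcdcdcacb' for 'c':
  Position 6: 'c' -> MATCH (count: 1)
  Position 8: 'c' -> MATCH (count: 2)
  Position 10: 'c' -> MATCH (count: 3)
  Position 12: 'c' -> MATCH (count: 4)
Total occurrences of 'c': 4

4


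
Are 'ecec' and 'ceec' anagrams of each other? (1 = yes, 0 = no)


Sort characters of 'ecec': 'ccee'
Sort characters of 'ceec': 'ccee'
Sorted forms match -> they ARE anagrams
Result: 1

1


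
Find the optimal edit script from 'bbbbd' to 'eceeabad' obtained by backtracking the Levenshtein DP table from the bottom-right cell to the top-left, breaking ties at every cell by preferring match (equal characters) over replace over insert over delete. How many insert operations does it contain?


Edit distance = 6. Backtracking from cell (5, 8) with preference match > replace > insert > delete,
then listing the resulting alignment 'bbbbd' -> 'eceeabad' left to right:
  Step 1: insert 'e' [insertion #1]
  Step 2: insert 'c' [insertion #2]
  Step 3: insert 'e' [insertion #3]
  Step 4: replace b->e
  Step 5: replace b->a
  Step 6: keep 'b'
  Step 7: replace b->a
  Step 8: keep 'd'
Total insertions: 3

3


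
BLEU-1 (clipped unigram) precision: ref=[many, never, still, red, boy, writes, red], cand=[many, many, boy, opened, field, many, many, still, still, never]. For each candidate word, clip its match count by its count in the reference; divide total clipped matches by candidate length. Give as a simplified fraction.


Reference word counts: {'boy': 1, 'many': 1, 'never': 1, 'red': 2, 'still': 1, 'writes': 1}
Checking each candidate word (with clipping):
  'many' -> in reference (ref count 1, used 1/1) -> match (matches: 1)
  'many' -> ref count 1 already used up (1/1) -> clipped, no match (matches: 1)
  'boy' -> in reference (ref count 1, used 1/1) -> match (matches: 2)
  'opened' -> not in reference -> no match (matches: 2)
  'field' -> not in reference -> no match (matches: 2)
  'many' -> ref count 1 already used up (1/1) -> clipped, no match (matches: 2)
  'many' -> ref count 1 already used up (1/1) -> clipped, no match (matches: 2)
  'still' -> in reference (ref count 1, used 1/1) -> match (matches: 3)
  'still' -> ref count 1 already used up (1/1) -> clipped, no match (matches: 3)
  'never' -> in reference (ref count 1, used 1/1) -> match (matches: 4)
Clipped matches: 4, Candidate length: 10
Precision = 4/10 = 2/5

2/5


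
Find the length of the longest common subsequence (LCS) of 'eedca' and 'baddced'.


DP table for LCS of 'eedca' and 'baddced':
       b  a  d  d  c  e  d
    0  0  0  0  0  0  0  0
  e 0  0  0  0  0  0  1  1
  e 0  0  0  0  0  0  1  1
  d 0  0  0  1  1  1  1  2
  c 0  0  0  1  1  2  2  2
  a 0  0  1  1  1  2  2  2
LCS: 'ed'
LCS length = 2

2


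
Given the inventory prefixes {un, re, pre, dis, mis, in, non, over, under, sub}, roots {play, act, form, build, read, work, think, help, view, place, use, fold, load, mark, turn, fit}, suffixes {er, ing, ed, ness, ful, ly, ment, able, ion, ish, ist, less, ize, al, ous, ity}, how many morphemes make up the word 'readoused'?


Segmenting 'readoused' against the inventory:
  'read' -> root (morpheme 1)
  'ous' -> suffix (morpheme 2)
  'ed' -> suffix (morpheme 3)
Total morphemes: 3

3


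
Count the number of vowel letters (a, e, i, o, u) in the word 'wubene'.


Scanning each character of 'wubene':
  Position 1: 'w' -> consonant (running count: 0)
  Position 2: 'u' -> vowel (running count: 1)
  Position 3: 'b' -> consonant (running count: 1)
  Position 4: 'e' -> vowel (running count: 2)
  Position 5: 'n' -> consonant (running count: 2)
  Position 6: 'e' -> vowel (running count: 3)
Total vowels: 3

3


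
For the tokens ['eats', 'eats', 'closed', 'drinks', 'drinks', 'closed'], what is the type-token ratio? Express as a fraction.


Tokens: 6
Unique types: ('closed', 'drinks', 'eats') = 3
TTR = 3/6
Simplify: divide both by 3 -> 1/2
TTR = 1/2

1/2


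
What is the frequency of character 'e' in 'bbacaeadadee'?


Scanning 'bbacaeadadee' for 'e':
  Position 5: 'e' -> MATCH (count: 1)
  Position 10: 'e' -> MATCH (count: 2)
  Position 11: 'e' -> MATCH (count: 3)
Total occurrences of 'e': 3

3


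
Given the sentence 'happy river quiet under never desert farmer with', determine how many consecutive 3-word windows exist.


Word trigrams from [8] words:
  Trigram 1: (happy river quiet)
  Trigram 2: (river quiet under)
  Trigram 3: (quiet under never)
  Trigram 4: (under never desert)
  Trigram 5: (never desert farmer)
  Trigram 6: (desert farmer with)
Total word trigrams: 8 - 2 = 6

6


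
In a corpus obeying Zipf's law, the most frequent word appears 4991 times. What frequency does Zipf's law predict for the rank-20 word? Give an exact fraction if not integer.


Zipf's law: freq(rank) = f1 / rank
f1 = 4991, rank = 20
freq = 4991 / 20
GCD(4991, 20) = 1
Simplified: 4991/20

4991/20


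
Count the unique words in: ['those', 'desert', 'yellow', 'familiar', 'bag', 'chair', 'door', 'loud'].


Listing all tokens and tracking unique types:
  Token 1: 'those' -> NEW (unique so far: 1)
  Token 2: 'desert' -> NEW (unique so far: 2)
  Token 3: 'yellow' -> NEW (unique so far: 3)
  Token 4: 'familiar' -> NEW (unique so far: 4)
  Token 5: 'bag' -> NEW (unique so far: 5)
  Token 6: 'chair' -> NEW (unique so far: 6)
  Token 7: 'door' -> NEW (unique so far: 7)
  Token 8: 'loud' -> NEW (unique so far: 8)
Unique types: ('bag', 'chair', 'desert', 'door', 'familiar', 'loud', 'those', 'yellow')
Vocabulary size: 8

8


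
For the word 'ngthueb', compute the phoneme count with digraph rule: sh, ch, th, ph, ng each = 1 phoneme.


Parsing 'ngthueb' greedily, digraphs first:
  'ng' -> digraph (1 consonant phoneme) (phonemes so far: 1)
  'th' -> digraph (1 consonant phoneme) (phonemes so far: 2)
  'u' -> vowel phoneme (phonemes so far: 3)
  'e' -> vowel phoneme (phonemes so far: 4)
  'b' -> consonant phoneme (phonemes so far: 5)
Total phonemes: 5

5


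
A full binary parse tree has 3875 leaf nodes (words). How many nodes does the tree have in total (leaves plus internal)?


Leaf nodes (terminals): 3875
Internal nodes = n - 1 = 3875 - 1 = 3874
Total = leaves + internal = 3875 + 3874 = 7749

7749


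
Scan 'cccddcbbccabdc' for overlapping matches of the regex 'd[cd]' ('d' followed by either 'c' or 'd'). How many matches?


Pattern: d[cd] means 'd' followed by either 'c' or 'd'.
Scanning 'cccddcbbccabdc' position-by-position:
  Pos 0: window 'cc' -> no
  Pos 1: window 'cc' -> no
  Pos 2: window 'cd' -> no
  Pos 3: window 'dd' -> MATCH
  Pos 4: window 'dc' -> MATCH
  Pos 5: window 'cb' -> no
  Pos 6: window 'bb' -> no
  Pos 7: window 'bc' -> no
  Pos 8: window 'cc' -> no
  Pos 9: window 'ca' -> no
  Pos 10: window 'ab' -> no
  Pos 11: window 'bd' -> no
  Pos 12: window 'dc' -> MATCH
  Pos 13: window 'c' -> no
Total matches: 3

3


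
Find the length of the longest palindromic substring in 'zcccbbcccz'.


Scanning 'zcccbbcccz' for palindromic substrings.
Substring at positions 0-9: 'zcccbbcccz'.
Check: reverse('zcccbbcccz') = 'zcccbbcccz' -> palindrome confirmed.
No longer palindromic substring exists; longest length = 10

10


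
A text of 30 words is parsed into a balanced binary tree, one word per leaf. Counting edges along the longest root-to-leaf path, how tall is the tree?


In a balanced binary tree with n leaves the deepest leaf is ceil(log2(n)) edges below the root.
log2(30) = 4.9069
ceil(4.9069) = 5
height (edges) = 5

5


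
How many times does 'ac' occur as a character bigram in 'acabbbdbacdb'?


Scanning 'acabbbdbacdb' for bigram 'ac':
  Position 0: 'ac' -> MATCH
  Position 1: 'ca' -> no
  Position 2: 'ab' -> no
  Position 3: 'bb' -> no
  Position 4: 'bb' -> no
  Position 5: 'bd' -> no
  Position 6: 'db' -> no
  Position 7: 'ba' -> no
  Position 8: 'ac' -> MATCH
  Position 9: 'cd' -> no
  Position 10: 'db' -> no
Total matches: 2

2


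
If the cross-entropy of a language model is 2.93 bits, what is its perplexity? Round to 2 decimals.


Perplexity formula: PP = 2^H
H = 2.93
PP = 2^2.93
Decompose: 2^2.93 = 2^2 * 2^0.93
2^2 = 4, 2^0.93 ~ 1.9052760
PP ~ 4 * 1.9052760 = 7.6211040
Rounded to 2 decimals: 7.62

7.62


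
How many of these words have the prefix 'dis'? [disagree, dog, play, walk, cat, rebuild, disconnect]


Checking each word for prefix 'dis':
  'disagree' -> YES, starts with 'dis' (count: 1)
  'dog' -> no (count: 1)
  'play' -> no (count: 1)
  'walk' -> no (count: 1)
  'cat' -> no (count: 1)
  'rebuild' -> no (count: 1)
  'disconnect' -> YES, starts with 'dis' (count: 2)
Total with prefix 'dis': 2

2


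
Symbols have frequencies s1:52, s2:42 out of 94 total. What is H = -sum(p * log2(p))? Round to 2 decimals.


Computing entropy H = -sum(p_i * log2(p_i)):
  s1: p = 52/94 = 0.5532, -p*log2(p) = 0.4725
  s2: p = 42/94 = 0.4468, -p*log2(p) = 0.5193
H = sum of terms = 0.9918
Rounded to 2 decimals: 0.99

0.99


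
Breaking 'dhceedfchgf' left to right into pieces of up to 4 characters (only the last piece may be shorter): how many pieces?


'dhceedfchgf' has 11 characters.
Chunking with max size 4:
  Chunk 1: 'dhce' (positions 0-3)
  Chunk 2: 'edfc' (positions 4-7)
  Chunk 3: 'hgf' (positions 8-10)
Total chunks: ceil(11 / 4) = 3

3


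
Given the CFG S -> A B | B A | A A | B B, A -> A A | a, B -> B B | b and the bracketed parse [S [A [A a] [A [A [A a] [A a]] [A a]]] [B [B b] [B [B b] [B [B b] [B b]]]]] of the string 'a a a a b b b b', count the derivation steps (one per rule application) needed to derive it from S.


Every bracketed nonterminal node [X ...] in the tree is produced by exactly one rule application.
Reading the tree off as a leftmost derivation:
  Step 1: S  =>  A B   (applied S -> A B)
  Step 2: A B  =>  A A B   (applied A -> A A)
  Step 3: A A B  =>  a A B   (applied A -> a)
  Step 4: a A B  =>  a A A B   (applied A -> A A)
  Step 5: a A A B  =>  a A A A B   (applied A -> A A)
  Step 6: a A A A B  =>  a a A A B   (applied A -> a)
  Step 7: a a A A B  =>  a a a A B   (applied A -> a)
  Step 8: a a a A B  =>  a a a a B   (applied A -> a)
  Step 9: a a a a B  =>  a a a a B B   (applied B -> B B)
  Step 10: a a a a B B  =>  a a a a b B   (applied B -> b)
  Step 11: a a a a b B  =>  a a a a b B B   (applied B -> B B)
  Step 12: a a a a b B B  =>  a a a a b b B   (applied B -> b)
  Step 13: a a a a b b B  =>  a a a a b b B B   (applied B -> B B)
  Step 14: a a a a b b B B  =>  a a a a b b b B   (applied B -> b)
  Step 15: a a a a b b b B  =>  a a a a b b b b   (applied B -> b)
Final yield: a a a a b b b b
Total rewrite steps: 15

15


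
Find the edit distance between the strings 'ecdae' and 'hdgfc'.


Building DP table for s1='ecdae' (len 5) and s2='hdgfc' (len 5):
       h  d  g  f  c
    0  1  2  3  4  5
  e 1  1  2  3  4  5
  c 2  2  2  3  4  4
  d 3  3  2  3  4  5
  a 4  4  3  3  4  5
  e 5  5  4  4  4  5
Edit distance = dp[5][5] = 5

5


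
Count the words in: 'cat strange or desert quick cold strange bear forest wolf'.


Counting words by splitting on spaces:
  Word 1: 'cat'
  Word 2: 'strange'
  Word 3: 'or'
  Word 4: 'desert'
  Word 5: 'quick'
  Word 6: 'cold'
  Word 7: 'strange'
  Word 8: 'bear'
  Word 9: 'forest'
  Word 10: 'wolf'
Total words: 10

10


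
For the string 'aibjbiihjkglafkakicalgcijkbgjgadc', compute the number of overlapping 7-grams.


String 'aibjbiihjkglafkakicalgcijkbgjgadc' has length L = 33.
Number of overlapping n-grams = L - n + 1
Substituting: 33 - 7 + 1 = 27

27


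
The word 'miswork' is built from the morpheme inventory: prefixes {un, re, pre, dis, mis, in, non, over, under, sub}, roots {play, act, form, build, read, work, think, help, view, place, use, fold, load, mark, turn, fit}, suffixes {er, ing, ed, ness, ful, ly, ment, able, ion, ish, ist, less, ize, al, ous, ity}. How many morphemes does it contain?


Segmenting 'miswork' against the inventory:
  'mis' -> prefix (morpheme 1)
  'work' -> root (morpheme 2)
Total morphemes: 2

2


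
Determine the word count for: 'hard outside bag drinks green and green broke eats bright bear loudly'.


Counting words by splitting on spaces:
  Word 1: 'hard'
  Word 2: 'outside'
  Word 3: 'bag'
  Word 4: 'drinks'
  Word 5: 'green'
  Word 6: 'and'
  Word 7: 'green'
  Word 8: 'broke'
  Word 9: 'eats'
  Word 10: 'bright'
  Word 11: 'bear'
  Word 12: 'loudly'
Total words: 12

12


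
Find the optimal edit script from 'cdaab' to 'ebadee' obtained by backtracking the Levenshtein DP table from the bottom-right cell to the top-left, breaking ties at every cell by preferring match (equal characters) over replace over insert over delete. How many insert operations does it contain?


Edit distance = 5. Backtracking from cell (5, 6) with preference match > replace > insert > delete,
then listing the resulting alignment 'cdaab' -> 'ebadee' left to right:
  Step 1: replace c->e
  Step 2: replace d->b
  Step 3: keep 'a'
  Step 4: insert 'd' [insertion #1]
  Step 5: replace a->e
  Step 6: replace b->e
Total insertions: 1

1


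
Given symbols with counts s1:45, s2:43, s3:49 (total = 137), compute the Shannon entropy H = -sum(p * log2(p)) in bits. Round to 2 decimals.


Computing entropy H = -sum(p_i * log2(p_i)):
  s1: p = 45/137 = 0.3285, -p*log2(p) = 0.5276
  s2: p = 43/137 = 0.3139, -p*log2(p) = 0.5247
  s3: p = 49/137 = 0.3577, -p*log2(p) = 0.5305
H = sum of terms = 1.5828
Rounded to 2 decimals: 1.58

1.58


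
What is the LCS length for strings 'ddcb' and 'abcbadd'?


DP table for LCS of 'ddcb' and 'abcbadd':
       a  b  c  b  a  d  d
    0  0  0  0  0  0  0  0
  d 0  0  0  0  0  0  1  1
  d 0  0  0  0  0  0  1  2
  c 0  0  0  1  1  1  1  2
  b 0  0  1  1  2  2  2  2
LCS: 'dd'
LCS length = 2

2


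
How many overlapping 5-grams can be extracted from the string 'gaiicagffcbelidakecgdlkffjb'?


String 'gaiicagffcbelidakecgdlkffjb' has length L = 27.
Number of overlapping n-grams = L - n + 1
Substituting: 27 - 5 + 1 = 23

23


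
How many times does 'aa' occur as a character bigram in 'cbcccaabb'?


Scanning 'cbcccaabb' for bigram 'aa':
  Position 0: 'cb' -> no
  Position 1: 'bc' -> no
  Position 2: 'cc' -> no
  Position 3: 'cc' -> no
  Position 4: 'ca' -> no
  Position 5: 'aa' -> MATCH
  Position 6: 'ab' -> no
  Position 7: 'bb' -> no
Total matches: 1

1


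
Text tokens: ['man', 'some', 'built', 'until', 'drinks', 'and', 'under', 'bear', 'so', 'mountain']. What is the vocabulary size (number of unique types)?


Listing all tokens and tracking unique types:
  Token 1: 'man' -> NEW (unique so far: 1)
  Token 2: 'some' -> NEW (unique so far: 2)
  Token 3: 'built' -> NEW (unique so far: 3)
  Token 4: 'until' -> NEW (unique so far: 4)
  Token 5: 'drinks' -> NEW (unique so far: 5)
  Token 6: 'and' -> NEW (unique so far: 6)
  Token 7: 'under' -> NEW (unique so far: 7)
  Token 8: 'bear' -> NEW (unique so far: 8)
  Token 9: 'so' -> NEW (unique so far: 9)
  Token 10: 'mountain' -> NEW (unique so far: 10)
Unique types: ('and', 'bear', 'built', 'drinks', 'man', 'mountain', 'so', 'some', 'under', 'until')
Vocabulary size: 10

10


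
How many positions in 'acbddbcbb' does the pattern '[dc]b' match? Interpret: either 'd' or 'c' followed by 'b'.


Pattern: [dc]b means either 'd' or 'c' followed by 'b'.
Scanning 'acbddbcbb' position-by-position:
  Pos 0: window 'ac' -> no
  Pos 1: window 'cb' -> MATCH
  Pos 2: window 'bd' -> no
  Pos 3: window 'dd' -> no
  Pos 4: window 'db' -> MATCH
  Pos 5: window 'bc' -> no
  Pos 6: window 'cb' -> MATCH
  Pos 7: window 'bb' -> no
  Pos 8: window 'b' -> no
Total matches: 3

3


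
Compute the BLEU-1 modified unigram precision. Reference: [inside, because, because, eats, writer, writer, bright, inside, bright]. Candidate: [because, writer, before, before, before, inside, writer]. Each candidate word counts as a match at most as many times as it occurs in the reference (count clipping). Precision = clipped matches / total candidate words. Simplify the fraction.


Reference word counts: {'because': 2, 'bright': 2, 'eats': 1, 'inside': 2, 'writer': 2}
Checking each candidate word (with clipping):
  'because' -> in reference (ref count 2, used 1/2) -> match (matches: 1)
  'writer' -> in reference (ref count 2, used 1/2) -> match (matches: 2)
  'before' -> not in reference -> no match (matches: 2)
  'before' -> not in reference -> no match (matches: 2)
  'before' -> not in reference -> no match (matches: 2)
  'inside' -> in reference (ref count 2, used 1/2) -> match (matches: 3)
  'writer' -> in reference (ref count 2, used 2/2) -> match (matches: 4)
Clipped matches: 4, Candidate length: 7
Precision = 4/7

4/7


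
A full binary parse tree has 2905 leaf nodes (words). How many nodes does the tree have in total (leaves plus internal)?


Leaf nodes (terminals): 2905
Internal nodes = n - 1 = 2905 - 1 = 2904
Total = leaves + internal = 2905 + 2904 = 5809

5809


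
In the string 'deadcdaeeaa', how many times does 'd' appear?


Scanning 'deadcdaeeaa' for 'd':
  Position 0: 'd' -> MATCH (count: 1)
  Position 3: 'd' -> MATCH (count: 2)
  Position 5: 'd' -> MATCH (count: 3)
Total occurrences of 'd': 3

3


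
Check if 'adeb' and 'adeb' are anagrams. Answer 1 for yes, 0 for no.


Sort characters of 'adeb': 'abde'
Sort characters of 'adeb': 'abde'
Sorted forms match -> they ARE anagrams
Result: 1

1


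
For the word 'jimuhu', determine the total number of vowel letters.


Scanning each character of 'jimuhu':
  Position 1: 'j' -> consonant (running count: 0)
  Position 2: 'i' -> vowel (running count: 1)
  Position 3: 'm' -> consonant (running count: 1)
  Position 4: 'u' -> vowel (running count: 2)
  Position 5: 'h' -> consonant (running count: 2)
  Position 6: 'u' -> vowel (running count: 3)
Total vowels: 3

3


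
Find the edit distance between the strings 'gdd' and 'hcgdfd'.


Building DP table for s1='gdd' (len 3) and s2='hcgdfd' (len 6):
       h  c  g  d  f  d
    0  1  2  3  4  5  6
  g 1  1  2  2  3  4  5
  d 2  2  2  3  2  3  4
  d 3  3  3  3  3  3  3
Edit distance = dp[3][6] = 3

3


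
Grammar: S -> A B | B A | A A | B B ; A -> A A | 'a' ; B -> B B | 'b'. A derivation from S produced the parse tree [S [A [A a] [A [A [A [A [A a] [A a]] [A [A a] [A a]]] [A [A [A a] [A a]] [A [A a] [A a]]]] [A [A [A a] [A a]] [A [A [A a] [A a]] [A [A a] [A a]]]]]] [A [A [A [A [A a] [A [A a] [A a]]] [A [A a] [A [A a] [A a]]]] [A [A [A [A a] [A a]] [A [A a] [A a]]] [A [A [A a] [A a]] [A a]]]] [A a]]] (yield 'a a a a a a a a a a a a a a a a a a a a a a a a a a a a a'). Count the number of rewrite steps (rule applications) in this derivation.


Every bracketed nonterminal node [X ...] in the tree is produced by exactly one rule application.
Reading the tree off as a leftmost derivation:
  Step 1: S  =>  A A   (applied S -> A A)
  Step 2: A A  =>  A A A   (applied A -> A A)
  Step 3: A A A  =>  a A A   (applied A -> a)
  Step 4: a A A  =>  a A A A   (applied A -> A A)
  Step 5: a A A A  =>  a A A A A   (applied A -> A A)
  Step 6: a A A A A  =>  a A A A A A   (applied A -> A A)
  Step 7: a A A A A A  =>  a A A A A A A   (applied A -> A A)
  Step 8: a A A A A A A  =>  a a A A A A A   (applied A -> a)
  Step 9: a a A A A A A  =>  a a a A A A A   (applied A -> a)
  Step 10: a a a A A A A  =>  a a a A A A A A   (applied A -> A A)
  Step 11: a a a A A A A A  =>  a a a a A A A A   (applied A -> a)
  Step 12: a a a a A A A A  =>  a a a a a A A A   (applied A -> a)
  Step 13: a a a a a A A A  =>  a a a a a A A A A   (applied A -> A A)
  Step 14: a a a a a A A A A  =>  a a a a a A A A A A   (applied A -> A A)
  Step 15: a a a a a A A A A A  =>  a a a a a a A A A A   (applied A -> a)
  Step 16: a a a a a a A A A A  =>  a a a a a a a A A A   (applied A -> a)
  Step 17: a a a a a a a A A A  =>  a a a a a a a A A A A   (applied A -> A A)
  Step 18: a a a a a a a A A A A  =>  a a a a a a a a A A A   (applied A -> a)
  Step 19: a a a a a a a a A A A  =>  a a a a a a a a a A A   (applied A -> a)
  Step 20: a a a a a a a a a A A  =>  a a a a a a a a a A A A   (applied A -> A A)
  Step 21: a a a a a a a a a A A A  =>  a a a a a a a a a A A A A   (applied A -> A A)
  Step 22: a a a a a a a a a A A A A  =>  a a a a a a a a a a A A A   (applied A -> a)
  Step 23: a a a a a a a a a a A A A  =>  a a a a a a a a a a a A A   (applied A -> a)
  Step 24: a a a a a a a a a a a A A  =>  a a a a a a a a a a a A A A   (applied A -> A A)
  Step 25: a a a a a a a a a a a A A A  =>  a a a a a a a a a a a A A A A   (applied A -> A A)
  Step 26: a a a a a a a a a a a A A A A  =>  a a a a a a a a a a a a A A A   (applied A -> a)
  Step 27: a a a a a a a a a a a a A A A  =>  a a a a a a a a a a a a a A A   (applied A -> a)
  Step 28: a a a a a a a a a a a a a A A  =>  a a a a a a a a a a a a a A A A   (applied A -> A A)
  Step 29: a a a a a a a a a a a a a A A A  =>  a a a a a a a a a a a a a a A A   (applied A -> a)
  Step 30: a a a a a a a a a a a a a a A A  =>  a a a a a a a a a a a a a a a A   (applied A -> a)
  Step 31: a a a a a a a a a a a a a a a A  =>  a a a a a a a a a a a a a a a A A   (applied A -> A A)
  Step 32: a a a a a a a a a a a a a a a A A  =>  a a a a a a a a a a a a a a a A A A   (applied A -> A A)
  Step 33: a a a a a a a a a a a a a a a A A A  =>  a a a a a a a a a a a a a a a A A A A   (applied A -> A A)
  Step 34: a a a a a a a a a a a a a a a A A A A  =>  a a a a a a a a a a a a a a a A A A A A   (applied A -> A A)
  Step 35: a a a a a a a a a a a a a a a A A A A A  =>  a a a a a a a a a a a a a a a a A A A A   (applied A -> a)
  Step 36: a a a a a a a a a a a a a a a a A A A A  =>  a a a a a a a a a a a a a a a a A A A A A   (applied A -> A A)
  Step 37: a a a a a a a a a a a a a a a a A A A A A  =>  a a a a a a a a a a a a a a a a a A A A A   (applied A -> a)
  Step 38: a a a a a a a a a a a a a a a a a A A A A  =>  a a a a a a a a a a a a a a a a a a A A A   (applied A -> a)
  Step 39: a a a a a a a a a a a a a a a a a a A A A  =>  a a a a a a a a a a a a a a a a a a A A A A   (applied A -> A A)
  Step 40: a a a a a a a a a a a a a a a a a a A A A A  =>  a a a a a a a a a a a a a a a a a a a A A A   (applied A -> a)
  Step 41: a a a a a a a a a a a a a a a a a a a A A A  =>  a a a a a a a a a a a a a a a a a a a A A A A   (applied A -> A A)
  Step 42: a a a a a a a a a a a a a a a a a a a A A A A  =>  a a a a a a a a a a a a a a a a a a a a A A A   (applied A -> a)
  Step 43: a a a a a a a a a a a a a a a a a a a a A A A  =>  a a a a a a a a a a a a a a a a a a a a a A A   (applied A -> a)
  Step 44: a a a a a a a a a a a a a a a a a a a a a A A  =>  a a a a a a a a a a a a a a a a a a a a a A A A   (applied A -> A A)
  Step 45: a a a a a a a a a a a a a a a a a a a a a A A A  =>  a a a a a a a a a a a a a a a a a a a a a A A A A   (applied A -> A A)
  Step 46: a a a a a a a a a a a a a a a a a a a a a A A A A  =>  a a a a a a a a a a a a a a a a a a a a a A A A A A   (applied A -> A A)
  Step 47: a a a a a a a a a a a a a a a a a a a a a A A A A A  =>  a a a a a a a a a a a a a a a a a a a a a a A A A A   (applied A -> a)
  Step 48: a a a a a a a a a a a a a a a a a a a a a a A A A A  =>  a a a a a a a a a a a a a a a a a a a a a a a A A A   (applied A -> a)
  Step 49: a a a a a a a a a a a a a a a a a a a a a a a A A A  =>  a a a a a a a a a a a a a a a a a a a a a a a A A A A   (applied A -> A A)
  Step 50: a a a a a a a a a a a a a a a a a a a a a a a A A A A  =>  a a a a a a a a a a a a a a a a a a a a a a a a A A A   (applied A -> a)
  Step 51: a a a a a a a a a a a a a a a a a a a a a a a a A A A  =>  a a a a a a a a a a a a a a a a a a a a a a a a a A A   (applied A -> a)
  Step 52: a a a a a a a a a a a a a a a a a a a a a a a a a A A  =>  a a a a a a a a a a a a a a a a a a a a a a a a a A A A   (applied A -> A A)
  Step 53: a a a a a a a a a a a a a a a a a a a a a a a a a A A A  =>  a a a a a a a a a a a a a a a a a a a a a a a a a A A A A   (applied A -> A A)
  Step 54: a a a a a a a a a a a a a a a a a a a a a a a a a A A A A  =>  a a a a a a a a a a a a a a a a a a a a a a a a a a A A A   (applied A -> a)
  Step 55: a a a a a a a a a a a a a a a a a a a a a a a a a a A A A  =>  a a a a a a a a a a a a a a a a a a a a a a a a a a a A A   (applied A -> a)
  Step 56: a a a a a a a a a a a a a a a a a a a a a a a a a a a A A  =>  a a a a a a a a a a a a a a a a a a a a a a a a a a a a A   (applied A -> a)
  Step 57: a a a a a a a a a a a a a a a a a a a a a a a a a a a a A  =>  a a a a a a a a a a a a a a a a a a a a a a a a a a a a a   (applied A -> a)
Final yield: a a a a a a a a a a a a a a a a a a a a a a a a a a a a a
Total rewrite steps: 57

57


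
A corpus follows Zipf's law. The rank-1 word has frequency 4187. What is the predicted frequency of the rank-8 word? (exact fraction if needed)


Zipf's law: freq(rank) = f1 / rank
f1 = 4187, rank = 8
freq = 4187 / 8
GCD(4187, 8) = 1
Simplified: 4187/8

4187/8


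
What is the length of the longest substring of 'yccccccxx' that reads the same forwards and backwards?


Scanning 'yccccccxx' for palindromic substrings.
Substring at positions 1-6: 'cccccc'.
Check: reverse('cccccc') = 'cccccc' -> palindrome confirmed.
Neighbouring characters ('y' / 'x') break symmetry, so it cannot extend further.
No longer palindromic substring exists; longest length = 6

6


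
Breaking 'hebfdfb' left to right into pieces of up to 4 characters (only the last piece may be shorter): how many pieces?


'hebfdfb' has 7 characters.
Chunking with max size 4:
  Chunk 1: 'hebf' (positions 0-3)
  Chunk 2: 'dfb' (positions 4-6)
Total chunks: ceil(7 / 4) = 2

2


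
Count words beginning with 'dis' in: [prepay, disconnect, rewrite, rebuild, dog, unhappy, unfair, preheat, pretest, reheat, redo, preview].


Checking each word for prefix 'dis':
  'prepay' -> no (count: 0)
  'disconnect' -> YES, starts with 'dis' (count: 1)
  'rewrite' -> no (count: 1)
  'rebuild' -> no (count: 1)
  'dog' -> no (count: 1)
  'unhappy' -> no (count: 1)
  'unfair' -> no (count: 1)
  'preheat' -> no (count: 1)
  'pretest' -> no (count: 1)
  'reheat' -> no (count: 1)
  'redo' -> no (count: 1)
  'preview' -> no (count: 1)
Total with prefix 'dis': 1

1


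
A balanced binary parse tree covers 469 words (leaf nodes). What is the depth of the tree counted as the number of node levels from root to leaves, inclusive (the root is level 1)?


In a balanced binary tree with n leaves the deepest leaf is ceil(log2(n)) edges below the root,
so counting node levels inclusive of root and leaves gives ceil(log2(n)) + 1 levels.
log2(469) = 8.8734
ceil(8.8734) = 9
levels = 9 + 1 = 10

10


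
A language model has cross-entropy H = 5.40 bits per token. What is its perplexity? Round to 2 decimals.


Perplexity formula: PP = 2^H
H = 5.40
PP = 2^5.40
Decompose: 2^5.40 = 2^5 * 2^0.40
2^5 = 32, 2^0.40 ~ 1.3195079
PP ~ 32 * 1.3195079 = 42.2242528
Rounded to 2 decimals: 42.22

42.22


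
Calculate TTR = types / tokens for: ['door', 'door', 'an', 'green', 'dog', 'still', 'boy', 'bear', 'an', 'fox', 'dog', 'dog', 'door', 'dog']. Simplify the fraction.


Tokens: 14
Unique types: ('an', 'bear', 'boy', 'dog', 'door', 'fox', 'green', 'still') = 8
TTR = 8/14
Simplify: divide both by 2 -> 4/7
TTR = 4/7

4/7


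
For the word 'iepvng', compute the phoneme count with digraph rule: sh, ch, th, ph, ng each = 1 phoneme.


Parsing 'iepvng' greedily, digraphs first:
  'i' -> vowel phoneme (phonemes so far: 1)
  'e' -> vowel phoneme (phonemes so far: 2)
  'p' -> consonant phoneme (phonemes so far: 3)
  'v' -> consonant phoneme (phonemes so far: 4)
  'ng' -> digraph (1 consonant phoneme) (phonemes so far: 5)
Total phonemes: 5

5


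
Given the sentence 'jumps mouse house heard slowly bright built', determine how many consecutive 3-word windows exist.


Word trigrams from [7] words:
  Trigram 1: (jumps mouse house)
  Trigram 2: (mouse house heard)
  Trigram 3: (house heard slowly)
  Trigram 4: (heard slowly bright)
  Trigram 5: (slowly bright built)
Total word trigrams: 7 - 2 = 5

5


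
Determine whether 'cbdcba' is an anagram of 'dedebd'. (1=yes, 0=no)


Sort characters of 'cbdcba': 'abbccd'
Sort characters of 'dedebd': 'bdddee'
Sorted forms differ -> they are NOT anagrams
Result: 0

0


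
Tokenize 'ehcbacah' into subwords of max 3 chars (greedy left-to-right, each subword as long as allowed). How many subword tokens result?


'ehcbacah' has 8 characters.
Chunking with max size 3:
  Chunk 1: 'ehc' (positions 0-2)
  Chunk 2: 'bac' (positions 3-5)
  Chunk 3: 'ah' (positions 6-7)
Total chunks: ceil(8 / 3) = 3

3


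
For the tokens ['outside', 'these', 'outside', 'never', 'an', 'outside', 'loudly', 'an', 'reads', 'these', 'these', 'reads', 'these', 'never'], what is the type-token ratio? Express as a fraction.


Tokens: 14
Unique types: ('an', 'loudly', 'never', 'outside', 'reads', 'these') = 6
TTR = 6/14
Simplify: divide both by 2 -> 3/7
TTR = 3/7

3/7


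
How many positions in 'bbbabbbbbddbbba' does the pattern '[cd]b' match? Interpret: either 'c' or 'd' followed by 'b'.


Pattern: [cd]b means either 'c' or 'd' followed by 'b'.
Scanning 'bbbabbbbbddbbba' position-by-position:
  Pos 0: window 'bb' -> no
  Pos 1: window 'bb' -> no
  Pos 2: window 'ba' -> no
  Pos 3: window 'ab' -> no
  Pos 4: window 'bb' -> no
  Pos 5: window 'bb' -> no
  Pos 6: window 'bb' -> no
  Pos 7: window 'bb' -> no
  Pos 8: window 'bd' -> no
  Pos 9: window 'dd' -> no
  Pos 10: window 'db' -> MATCH
  Pos 11: window 'bb' -> no
  Pos 12: window 'bb' -> no
  Pos 13: window 'ba' -> no
  Pos 14: window 'a' -> no
Total matches: 1

1


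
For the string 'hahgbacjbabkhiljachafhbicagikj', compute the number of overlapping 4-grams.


String 'hahgbacjbabkhiljachafhbicagikj' has length L = 30.
Number of overlapping n-grams = L - n + 1
Substituting: 30 - 4 + 1 = 27

27


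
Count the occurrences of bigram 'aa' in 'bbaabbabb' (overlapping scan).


Scanning 'bbaabbabb' for bigram 'aa':
  Position 0: 'bb' -> no
  Position 1: 'ba' -> no
  Position 2: 'aa' -> MATCH
  Position 3: 'ab' -> no
  Position 4: 'bb' -> no
  Position 5: 'ba' -> no
  Position 6: 'ab' -> no
  Position 7: 'bb' -> no
Total matches: 1

1


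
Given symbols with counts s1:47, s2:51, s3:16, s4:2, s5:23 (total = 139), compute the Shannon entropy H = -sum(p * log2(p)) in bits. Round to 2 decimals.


Computing entropy H = -sum(p_i * log2(p_i)):
  s1: p = 47/139 = 0.3381, -p*log2(p) = 0.5290
  s2: p = 51/139 = 0.3669, -p*log2(p) = 0.5307
  s3: p = 16/139 = 0.1151, -p*log2(p) = 0.3590
  s4: p = 2/139 = 0.0144, -p*log2(p) = 0.0880
  s5: p = 23/139 = 0.1655, -p*log2(p) = 0.4295
H = sum of terms = 1.9362
Rounded to 2 decimals: 1.94

1.94


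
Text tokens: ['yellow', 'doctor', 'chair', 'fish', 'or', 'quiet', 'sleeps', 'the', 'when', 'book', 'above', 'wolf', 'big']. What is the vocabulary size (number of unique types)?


Listing all tokens and tracking unique types:
  Token 1: 'yellow' -> NEW (unique so far: 1)
  Token 2: 'doctor' -> NEW (unique so far: 2)
  Token 3: 'chair' -> NEW (unique so far: 3)
  Token 4: 'fish' -> NEW (unique so far: 4)
  Token 5: 'or' -> NEW (unique so far: 5)
  Token 6: 'quiet' -> NEW (unique so far: 6)
  Token 7: 'sleeps' -> NEW (unique so far: 7)
  Token 8: 'the' -> NEW (unique so far: 8)
  Token 9: 'when' -> NEW (unique so far: 9)
  Token 10: 'book' -> NEW (unique so far: 10)
  Token 11: 'above' -> NEW (unique so far: 11)
  Token 12: 'wolf' -> NEW (unique so far: 12)
  Token 13: 'big' -> NEW (unique so far: 13)
Unique types: ('above', 'big', 'book', 'chair', 'doctor', 'fish', 'or', 'quiet', 'sleeps', 'the', 'when', 'wolf', 'yellow')
Vocabulary size: 13

13


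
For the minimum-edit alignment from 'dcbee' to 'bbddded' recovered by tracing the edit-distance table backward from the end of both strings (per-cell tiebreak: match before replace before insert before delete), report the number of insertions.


Edit distance = 5. Backtracking from cell (5, 7) with preference match > replace > insert > delete,
then listing the resulting alignment 'dcbee' -> 'bbddded' left to right:
  Step 1: insert 'b' [insertion #1]
  Step 2: insert 'b' [insertion #2]
  Step 3: keep 'd'
  Step 4: replace c->d
  Step 5: replace b->d
  Step 6: keep 'e'
  Step 7: replace e->d
Total insertions: 2

2


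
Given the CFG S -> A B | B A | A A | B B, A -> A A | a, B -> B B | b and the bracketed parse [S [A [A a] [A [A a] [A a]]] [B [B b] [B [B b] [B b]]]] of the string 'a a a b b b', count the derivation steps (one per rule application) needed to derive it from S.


Every bracketed nonterminal node [X ...] in the tree is produced by exactly one rule application.
Reading the tree off as a leftmost derivation:
  Step 1: S  =>  A B   (applied S -> A B)
  Step 2: A B  =>  A A B   (applied A -> A A)
  Step 3: A A B  =>  a A B   (applied A -> a)
  Step 4: a A B  =>  a A A B   (applied A -> A A)
  Step 5: a A A B  =>  a a A B   (applied A -> a)
  Step 6: a a A B  =>  a a a B   (applied A -> a)
  Step 7: a a a B  =>  a a a B B   (applied B -> B B)
  Step 8: a a a B B  =>  a a a b B   (applied B -> b)
  Step 9: a a a b B  =>  a a a b B B   (applied B -> B B)
  Step 10: a a a b B B  =>  a a a b b B   (applied B -> b)
  Step 11: a a a b b B  =>  a a a b b b   (applied B -> b)
Final yield: a a a b b b
Total rewrite steps: 11

11
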